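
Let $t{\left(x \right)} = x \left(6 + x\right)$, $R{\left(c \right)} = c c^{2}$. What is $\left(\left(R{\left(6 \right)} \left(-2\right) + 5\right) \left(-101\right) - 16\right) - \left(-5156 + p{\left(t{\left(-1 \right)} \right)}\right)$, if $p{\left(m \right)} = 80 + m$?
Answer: $48192$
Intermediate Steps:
$R{\left(c \right)} = c^{3}$
$\left(\left(R{\left(6 \right)} \left(-2\right) + 5\right) \left(-101\right) - 16\right) - \left(-5156 + p{\left(t{\left(-1 \right)} \right)}\right) = \left(\left(6^{3} \left(-2\right) + 5\right) \left(-101\right) - 16\right) + \left(5156 - \left(80 - \left(6 - 1\right)\right)\right) = \left(\left(216 \left(-2\right) + 5\right) \left(-101\right) - 16\right) + \left(5156 - \left(80 - 5\right)\right) = \left(\left(-432 + 5\right) \left(-101\right) - 16\right) + \left(5156 - \left(80 - 5\right)\right) = \left(\left(-427\right) \left(-101\right) - 16\right) + \left(5156 - 75\right) = \left(43127 - 16\right) + \left(5156 - 75\right) = 43111 + 5081 = 48192$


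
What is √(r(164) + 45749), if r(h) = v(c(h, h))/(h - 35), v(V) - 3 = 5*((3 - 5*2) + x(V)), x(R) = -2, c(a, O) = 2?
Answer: 3*√9398811/43 ≈ 213.89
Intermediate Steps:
v(V) = -42 (v(V) = 3 + 5*((3 - 5*2) - 2) = 3 + 5*((3 - 10) - 2) = 3 + 5*(-7 - 2) = 3 + 5*(-9) = 3 - 45 = -42)
r(h) = -42/(-35 + h) (r(h) = -42/(h - 35) = -42/(-35 + h))
√(r(164) + 45749) = √(-42/(-35 + 164) + 45749) = √(-42/129 + 45749) = √(-42*1/129 + 45749) = √(-14/43 + 45749) = √(1967193/43) = 3*√9398811/43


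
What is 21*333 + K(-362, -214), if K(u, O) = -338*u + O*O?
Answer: 175145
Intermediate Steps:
K(u, O) = O² - 338*u (K(u, O) = -338*u + O² = O² - 338*u)
21*333 + K(-362, -214) = 21*333 + ((-214)² - 338*(-362)) = 6993 + (45796 + 122356) = 6993 + 168152 = 175145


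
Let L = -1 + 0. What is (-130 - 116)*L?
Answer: 246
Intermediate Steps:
L = -1
(-130 - 116)*L = (-130 - 116)*(-1) = -246*(-1) = 246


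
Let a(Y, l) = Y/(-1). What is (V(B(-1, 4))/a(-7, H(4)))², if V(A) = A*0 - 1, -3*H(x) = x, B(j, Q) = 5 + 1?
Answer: 1/49 ≈ 0.020408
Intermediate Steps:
B(j, Q) = 6
H(x) = -x/3
a(Y, l) = -Y (a(Y, l) = Y*(-1) = -Y)
V(A) = -1 (V(A) = 0 - 1 = -1)
(V(B(-1, 4))/a(-7, H(4)))² = (-1/((-1*(-7))))² = (-1/7)² = (-1*⅐)² = (-⅐)² = 1/49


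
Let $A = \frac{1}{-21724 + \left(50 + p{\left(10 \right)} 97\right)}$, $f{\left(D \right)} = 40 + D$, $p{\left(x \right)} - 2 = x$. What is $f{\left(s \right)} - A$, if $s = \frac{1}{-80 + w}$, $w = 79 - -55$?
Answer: $\frac{11080541}{276885} \approx 40.019$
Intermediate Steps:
$w = 134$ ($w = 79 + 55 = 134$)
$s = \frac{1}{54}$ ($s = \frac{1}{-80 + 134} = \frac{1}{54} \approx 0.018519$)
$p{\left(x \right)} = 2 + x$
$A = - \frac{1}{20510}$ ($A = \frac{1}{-21724 + \left(50 + \left(2 + 10\right) 97\right)} = \frac{1}{-21724 + \left(50 + 12 \cdot 97\right)} = \frac{1}{-21724 + \left(50 + 1164\right)} = \frac{1}{-21724 + 1214} = \frac{1}{-20510} = - \frac{1}{20510} \approx -4.8757 \cdot 10^{-5}$)
$f{\left(s \right)} - A = \left(40 + \frac{1}{54}\right) - - \frac{1}{20510} = \frac{2161}{54} + \frac{1}{20510} = \frac{11080541}{276885}$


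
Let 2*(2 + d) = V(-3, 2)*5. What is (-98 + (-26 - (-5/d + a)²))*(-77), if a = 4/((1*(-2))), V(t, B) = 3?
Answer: 112196/11 ≈ 10200.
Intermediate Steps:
d = 11/2 (d = -2 + (3*5)/2 = -2 + (½)*15 = -2 + 15/2 = 11/2 ≈ 5.5000)
a = -2 (a = 4/(-2) = 4*(-½) = -2)
(-98 + (-26 - (-5/d + a)²))*(-77) = (-98 + (-26 - (-5/11/2 - 2)²))*(-77) = (-98 + (-26 - (-5*2/11 - 2)²))*(-77) = (-98 + (-26 - (-10/11 - 2)²))*(-77) = (-98 + (-26 - (-32/11)²))*(-77) = (-98 + (-26 - 1*1024/121))*(-77) = (-98 + (-26 - 1024/121))*(-77) = (-98 - 4170/121)*(-77) = -16028/121*(-77) = 112196/11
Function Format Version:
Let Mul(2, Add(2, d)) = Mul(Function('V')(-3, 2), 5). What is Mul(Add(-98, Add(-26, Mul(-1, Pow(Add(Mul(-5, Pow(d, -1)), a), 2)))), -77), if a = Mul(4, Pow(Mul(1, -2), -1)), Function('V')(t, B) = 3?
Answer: Rational(112196, 11) ≈ 10200.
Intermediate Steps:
d = Rational(11, 2) (d = Add(-2, Mul(Rational(1, 2), Mul(3, 5))) = Add(-2, Mul(Rational(1, 2), 15)) = Add(-2, Rational(15, 2)) = Rational(11, 2) ≈ 5.5000)
a = -2 (a = Mul(4, Pow(-2, -1)) = Mul(4, Rational(-1, 2)) = -2)
Mul(Add(-98, Add(-26, Mul(-1, Pow(Add(Mul(-5, Pow(d, -1)), a), 2)))), -77) = Mul(Add(-98, Add(-26, Mul(-1, Pow(Add(Mul(-5, Pow(Rational(11, 2), -1)), -2), 2)))), -77) = Mul(Add(-98, Add(-26, Mul(-1, Pow(Add(Mul(-5, Rational(2, 11)), -2), 2)))), -77) = Mul(Add(-98, Add(-26, Mul(-1, Pow(Add(Rational(-10, 11), -2), 2)))), -77) = Mul(Add(-98, Add(-26, Mul(-1, Pow(Rational(-32, 11), 2)))), -77) = Mul(Add(-98, Add(-26, Mul(-1, Rational(1024, 121)))), -77) = Mul(Add(-98, Add(-26, Rational(-1024, 121))), -77) = Mul(Add(-98, Rational(-4170, 121)), -77) = Mul(Rational(-16028, 121), -77) = Rational(112196, 11)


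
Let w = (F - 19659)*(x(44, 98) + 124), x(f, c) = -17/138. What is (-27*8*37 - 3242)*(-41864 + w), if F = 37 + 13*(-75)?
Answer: 2010228513299/69 ≈ 2.9134e+10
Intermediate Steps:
F = -938 (F = 37 - 975 = -938)
x(f, c) = -17/138 (x(f, c) = -17*1/138 = -17/138)
w = -352105715/138 (w = (-938 - 19659)*(-17/138 + 124) = -20597*17095/138 = -352105715/138 ≈ -2.5515e+6)
(-27*8*37 - 3242)*(-41864 + w) = (-27*8*37 - 3242)*(-41864 - 352105715/138) = (-216*37 - 3242)*(-357882947/138) = (-7992 - 3242)*(-357882947/138) = -11234*(-357882947/138) = 2010228513299/69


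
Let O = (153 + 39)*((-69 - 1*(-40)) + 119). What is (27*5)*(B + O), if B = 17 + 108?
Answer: 2349675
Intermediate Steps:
O = 17280 (O = 192*((-69 + 40) + 119) = 192*(-29 + 119) = 192*90 = 17280)
B = 125
(27*5)*(B + O) = (27*5)*(125 + 17280) = 135*17405 = 2349675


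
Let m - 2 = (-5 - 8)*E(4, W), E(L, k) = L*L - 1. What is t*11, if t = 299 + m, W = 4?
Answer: 1166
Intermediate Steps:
E(L, k) = -1 + L**2 (E(L, k) = L**2 - 1 = -1 + L**2)
m = -193 (m = 2 + (-5 - 8)*(-1 + 4**2) = 2 - 13*(-1 + 16) = 2 - 13*15 = 2 - 195 = -193)
t = 106 (t = 299 - 193 = 106)
t*11 = 106*11 = 1166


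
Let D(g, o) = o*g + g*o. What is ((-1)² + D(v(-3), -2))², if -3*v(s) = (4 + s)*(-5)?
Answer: 289/9 ≈ 32.111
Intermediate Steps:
v(s) = 20/3 + 5*s/3 (v(s) = -(4 + s)*(-5)/3 = -(-20 - 5*s)/3 = 20/3 + 5*s/3)
D(g, o) = 2*g*o (D(g, o) = g*o + g*o = 2*g*o)
((-1)² + D(v(-3), -2))² = ((-1)² + 2*(20/3 + (5/3)*(-3))*(-2))² = (1 + 2*(20/3 - 5)*(-2))² = (1 + 2*(5/3)*(-2))² = (1 - 20/3)² = (-17/3)² = 289/9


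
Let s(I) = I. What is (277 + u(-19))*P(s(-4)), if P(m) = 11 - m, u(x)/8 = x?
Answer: 1875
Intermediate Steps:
u(x) = 8*x
(277 + u(-19))*P(s(-4)) = (277 + 8*(-19))*(11 - 1*(-4)) = (277 - 152)*(11 + 4) = 125*15 = 1875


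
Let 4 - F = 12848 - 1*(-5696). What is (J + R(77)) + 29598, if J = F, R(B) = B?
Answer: 11135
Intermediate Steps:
F = -18540 (F = 4 - (12848 - 1*(-5696)) = 4 - (12848 + 5696) = 4 - 1*18544 = 4 - 18544 = -18540)
J = -18540
(J + R(77)) + 29598 = (-18540 + 77) + 29598 = -18463 + 29598 = 11135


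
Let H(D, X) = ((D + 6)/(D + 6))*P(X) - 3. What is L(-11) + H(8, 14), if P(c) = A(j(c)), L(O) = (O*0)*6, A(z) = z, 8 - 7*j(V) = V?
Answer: -27/7 ≈ -3.8571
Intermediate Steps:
j(V) = 8/7 - V/7
L(O) = 0 (L(O) = 0*6 = 0)
P(c) = 8/7 - c/7
H(D, X) = -13/7 - X/7 (H(D, X) = ((D + 6)/(D + 6))*(8/7 - X/7) - 3 = ((6 + D)/(6 + D))*(8/7 - X/7) - 3 = 1*(8/7 - X/7) - 3 = (8/7 - X/7) - 3 = -13/7 - X/7)
L(-11) + H(8, 14) = 0 + (-13/7 - ⅐*14) = 0 + (-13/7 - 2) = 0 - 27/7 = -27/7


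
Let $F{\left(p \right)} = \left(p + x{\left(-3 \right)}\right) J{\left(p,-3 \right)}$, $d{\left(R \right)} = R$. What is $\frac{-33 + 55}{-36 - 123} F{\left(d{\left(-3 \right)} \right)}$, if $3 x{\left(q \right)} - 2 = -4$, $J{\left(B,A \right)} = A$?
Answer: $- \frac{242}{159} \approx -1.522$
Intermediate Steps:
$x{\left(q \right)} = - \frac{2}{3}$ ($x{\left(q \right)} = \frac{2}{3} + \frac{1}{3} \left(-4\right) = \frac{2}{3} - \frac{4}{3} = - \frac{2}{3}$)
$F{\left(p \right)} = 2 - 3 p$ ($F{\left(p \right)} = \left(p - \frac{2}{3}\right) \left(-3\right) = \left(- \frac{2}{3} + p\right) \left(-3\right) = 2 - 3 p$)
$\frac{-33 + 55}{-36 - 123} F{\left(d{\left(-3 \right)} \right)} = \frac{-33 + 55}{-36 - 123} \left(2 - -9\right) = \frac{22}{-159} \left(2 + 9\right) = 22 \left(- \frac{1}{159}\right) 11 = \left(- \frac{22}{159}\right) 11 = - \frac{242}{159}$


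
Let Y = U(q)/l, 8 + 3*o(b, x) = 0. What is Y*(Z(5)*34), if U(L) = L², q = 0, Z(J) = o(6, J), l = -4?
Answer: 0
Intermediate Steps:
o(b, x) = -8/3 (o(b, x) = -8/3 + (⅓)*0 = -8/3 + 0 = -8/3)
Z(J) = -8/3
Y = 0 (Y = 0²/(-4) = 0*(-¼) = 0)
Y*(Z(5)*34) = 0*(-8/3*34) = 0*(-272/3) = 0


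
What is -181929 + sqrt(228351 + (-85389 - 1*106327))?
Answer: -181929 + sqrt(36635) ≈ -1.8174e+5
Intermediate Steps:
-181929 + sqrt(228351 + (-85389 - 1*106327)) = -181929 + sqrt(228351 + (-85389 - 106327)) = -181929 + sqrt(228351 - 191716) = -181929 + sqrt(36635)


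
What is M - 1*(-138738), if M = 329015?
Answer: 467753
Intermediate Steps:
M - 1*(-138738) = 329015 - 1*(-138738) = 329015 + 138738 = 467753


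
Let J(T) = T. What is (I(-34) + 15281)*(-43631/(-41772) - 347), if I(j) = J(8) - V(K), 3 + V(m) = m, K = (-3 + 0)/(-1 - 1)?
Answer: -441933767993/83544 ≈ -5.2898e+6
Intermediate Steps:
K = 3/2 (K = -3/(-2) = -3*(-½) = 3/2 ≈ 1.5000)
V(m) = -3 + m
I(j) = 19/2 (I(j) = 8 - (-3 + 3/2) = 8 - 1*(-3/2) = 8 + 3/2 = 19/2)
(I(-34) + 15281)*(-43631/(-41772) - 347) = (19/2 + 15281)*(-43631/(-41772) - 347) = 30581*(-43631*(-1/41772) - 347)/2 = 30581*(43631/41772 - 347)/2 = (30581/2)*(-14451253/41772) = -441933767993/83544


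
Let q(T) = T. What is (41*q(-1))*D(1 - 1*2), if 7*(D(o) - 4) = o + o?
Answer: -1066/7 ≈ -152.29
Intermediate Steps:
D(o) = 4 + 2*o/7 (D(o) = 4 + (o + o)/7 = 4 + (2*o)/7 = 4 + 2*o/7)
(41*q(-1))*D(1 - 1*2) = (41*(-1))*(4 + 2*(1 - 1*2)/7) = -41*(4 + 2*(1 - 2)/7) = -41*(4 + (2/7)*(-1)) = -41*(4 - 2/7) = -41*26/7 = -1066/7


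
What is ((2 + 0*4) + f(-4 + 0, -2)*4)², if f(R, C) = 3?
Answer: 196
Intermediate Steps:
((2 + 0*4) + f(-4 + 0, -2)*4)² = ((2 + 0*4) + 3*4)² = ((2 + 0) + 12)² = (2 + 12)² = 14² = 196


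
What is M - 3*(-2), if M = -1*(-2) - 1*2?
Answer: 6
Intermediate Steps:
M = 0 (M = 2 - 2 = 0)
M - 3*(-2) = 0 - 3*(-2) = 0 + 6 = 6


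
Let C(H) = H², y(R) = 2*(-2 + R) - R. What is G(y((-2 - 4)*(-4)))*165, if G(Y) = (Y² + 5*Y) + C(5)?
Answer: 86625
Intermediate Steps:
y(R) = -4 + R (y(R) = (-4 + 2*R) - R = -4 + R)
G(Y) = 25 + Y² + 5*Y (G(Y) = (Y² + 5*Y) + 5² = (Y² + 5*Y) + 25 = 25 + Y² + 5*Y)
G(y((-2 - 4)*(-4)))*165 = (25 + (-4 + (-2 - 4)*(-4))² + 5*(-4 + (-2 - 4)*(-4)))*165 = (25 + (-4 - 6*(-4))² + 5*(-4 - 6*(-4)))*165 = (25 + (-4 + 24)² + 5*(-4 + 24))*165 = (25 + 20² + 5*20)*165 = (25 + 400 + 100)*165 = 525*165 = 86625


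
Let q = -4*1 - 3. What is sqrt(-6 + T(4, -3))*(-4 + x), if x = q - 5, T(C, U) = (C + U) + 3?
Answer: -16*I*sqrt(2) ≈ -22.627*I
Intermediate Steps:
q = -7 (q = -4 - 3 = -7)
T(C, U) = 3 + C + U
x = -12 (x = -7 - 5 = -12)
sqrt(-6 + T(4, -3))*(-4 + x) = sqrt(-6 + (3 + 4 - 3))*(-4 - 12) = sqrt(-6 + 4)*(-16) = sqrt(-2)*(-16) = (I*sqrt(2))*(-16) = -16*I*sqrt(2)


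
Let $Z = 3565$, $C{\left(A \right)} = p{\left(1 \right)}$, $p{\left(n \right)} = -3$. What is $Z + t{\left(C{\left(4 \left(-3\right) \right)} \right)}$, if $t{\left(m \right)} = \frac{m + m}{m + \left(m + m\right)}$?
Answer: $\frac{10697}{3} \approx 3565.7$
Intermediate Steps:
$C{\left(A \right)} = -3$
$t{\left(m \right)} = \frac{2}{3}$ ($t{\left(m \right)} = \frac{2 m}{m + 2 m} = \frac{2 m}{3 m} = 2 m \frac{1}{3 m} = \frac{2}{3}$)
$Z + t{\left(C{\left(4 \left(-3\right) \right)} \right)} = 3565 + \frac{2}{3} = \frac{10697}{3}$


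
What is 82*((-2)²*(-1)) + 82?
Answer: -246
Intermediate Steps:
82*((-2)²*(-1)) + 82 = 82*(4*(-1)) + 82 = 82*(-4) + 82 = -328 + 82 = -246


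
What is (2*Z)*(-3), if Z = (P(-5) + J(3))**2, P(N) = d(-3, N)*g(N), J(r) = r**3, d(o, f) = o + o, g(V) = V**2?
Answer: -90774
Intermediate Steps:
d(o, f) = 2*o
P(N) = -6*N**2 (P(N) = (2*(-3))*N**2 = -6*N**2)
Z = 15129 (Z = (-6*(-5)**2 + 3**3)**2 = (-6*25 + 27)**2 = (-150 + 27)**2 = (-123)**2 = 15129)
(2*Z)*(-3) = (2*15129)*(-3) = 30258*(-3) = -90774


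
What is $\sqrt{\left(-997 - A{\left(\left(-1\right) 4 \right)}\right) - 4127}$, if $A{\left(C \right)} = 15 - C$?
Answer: $i \sqrt{5143} \approx 71.715 i$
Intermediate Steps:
$\sqrt{\left(-997 - A{\left(\left(-1\right) 4 \right)}\right) - 4127} = \sqrt{\left(-997 - \left(15 - \left(-1\right) 4\right)\right) - 4127} = \sqrt{\left(-997 - \left(15 - -4\right)\right) - 4127} = \sqrt{\left(-997 - \left(15 + 4\right)\right) - 4127} = \sqrt{\left(-997 - 19\right) - 4127} = \sqrt{-1016 - 4127} = \sqrt{-5143} = i \sqrt{5143}$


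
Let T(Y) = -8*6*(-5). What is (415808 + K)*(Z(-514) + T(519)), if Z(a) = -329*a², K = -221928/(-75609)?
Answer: -910896603402652000/25203 ≈ -3.6142e+13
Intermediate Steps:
K = 73976/25203 (K = -221928*(-1/75609) = 73976/25203 ≈ 2.9352)
T(Y) = 240 (T(Y) = -48*(-5) = 240)
(415808 + K)*(Z(-514) + T(519)) = (415808 + 73976/25203)*(-329*(-514)² + 240) = 10479683000*(-329*264196 + 240)/25203 = 10479683000*(-86920484 + 240)/25203 = (10479683000/25203)*(-86920244) = -910896603402652000/25203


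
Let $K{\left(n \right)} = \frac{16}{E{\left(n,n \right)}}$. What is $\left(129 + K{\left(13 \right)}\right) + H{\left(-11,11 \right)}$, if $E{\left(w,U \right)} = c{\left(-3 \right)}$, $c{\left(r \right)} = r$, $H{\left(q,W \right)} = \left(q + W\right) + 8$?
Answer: $\frac{395}{3} \approx 131.67$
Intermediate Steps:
$H{\left(q,W \right)} = 8 + W + q$ ($H{\left(q,W \right)} = \left(W + q\right) + 8 = 8 + W + q$)
$E{\left(w,U \right)} = -3$
$K{\left(n \right)} = - \frac{16}{3}$ ($K{\left(n \right)} = \frac{16}{-3} = 16 \left(- \frac{1}{3}\right) = - \frac{16}{3}$)
$\left(129 + K{\left(13 \right)}\right) + H{\left(-11,11 \right)} = \left(129 - \frac{16}{3}\right) + \left(8 + 11 - 11\right) = \frac{371}{3} + 8 = \frac{395}{3}$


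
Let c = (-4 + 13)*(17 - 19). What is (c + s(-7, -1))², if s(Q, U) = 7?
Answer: 121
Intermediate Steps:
c = -18 (c = 9*(-2) = -18)
(c + s(-7, -1))² = (-18 + 7)² = (-11)² = 121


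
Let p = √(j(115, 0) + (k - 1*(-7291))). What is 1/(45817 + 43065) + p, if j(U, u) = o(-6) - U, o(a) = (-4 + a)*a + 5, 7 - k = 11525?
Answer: 1/88882 + I*√4277 ≈ 1.1251e-5 + 65.399*I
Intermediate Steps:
k = -11518 (k = 7 - 1*11525 = 7 - 11525 = -11518)
o(a) = 5 + a*(-4 + a) (o(a) = a*(-4 + a) + 5 = 5 + a*(-4 + a))
j(U, u) = 65 - U (j(U, u) = (5 + (-6)² - 4*(-6)) - U = (5 + 36 + 24) - U = 65 - U)
p = I*√4277 (p = √((65 - 1*115) + (-11518 - 1*(-7291))) = √((65 - 115) + (-11518 + 7291)) = √(-50 - 4227) = √(-4277) = I*√4277 ≈ 65.399*I)
1/(45817 + 43065) + p = 1/(45817 + 43065) + I*√4277 = 1/88882 + I*√4277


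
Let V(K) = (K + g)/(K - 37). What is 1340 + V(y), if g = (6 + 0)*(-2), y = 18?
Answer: 25454/19 ≈ 1339.7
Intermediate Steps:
g = -12 (g = 6*(-2) = -12)
V(K) = (-12 + K)/(-37 + K) (V(K) = (K - 12)/(K - 37) = (-12 + K)/(-37 + K))
1340 + V(y) = 1340 + (-12 + 18)/(-37 + 18) = 1340 + 6/(-19) = 1340 - 1/19*6 = 1340 - 6/19 = 25454/19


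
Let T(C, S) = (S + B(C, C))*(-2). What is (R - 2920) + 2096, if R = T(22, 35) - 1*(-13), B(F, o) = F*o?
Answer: -1849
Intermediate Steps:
T(C, S) = -2*S - 2*C² (T(C, S) = (S + C*C)*(-2) = (S + C²)*(-2) = -2*S - 2*C²)
R = -1025 (R = (-2*35 - 2*22²) - 1*(-13) = (-70 - 2*484) + 13 = (-70 - 968) + 13 = -1038 + 13 = -1025)
(R - 2920) + 2096 = (-1025 - 2920) + 2096 = -3945 + 2096 = -1849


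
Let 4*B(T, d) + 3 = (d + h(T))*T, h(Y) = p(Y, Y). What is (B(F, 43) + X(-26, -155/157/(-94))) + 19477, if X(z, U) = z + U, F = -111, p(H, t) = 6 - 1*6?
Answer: 269436961/14758 ≈ 18257.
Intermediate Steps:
p(H, t) = 0 (p(H, t) = 6 - 6 = 0)
h(Y) = 0
B(T, d) = -¾ + T*d/4 (B(T, d) = -¾ + ((d + 0)*T)/4 = -¾ + (d*T)/4 = -¾ + (T*d)/4 = -¾ + T*d/4)
X(z, U) = U + z
(B(F, 43) + X(-26, -155/157/(-94))) + 19477 = ((-¾ + (¼)*(-111)*43) + (-155/157/(-94) - 26)) + 19477 = ((-¾ - 4773/4) + (-155*1/157*(-1/94) - 26)) + 19477 = (-1194 + (-155/157*(-1/94) - 26)) + 19477 = (-1194 + (155/14758 - 26)) + 19477 = (-1194 - 383553/14758) + 19477 = -18004605/14758 + 19477 = 269436961/14758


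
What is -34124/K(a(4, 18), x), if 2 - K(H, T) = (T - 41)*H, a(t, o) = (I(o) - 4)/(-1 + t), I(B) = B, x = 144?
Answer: 25593/359 ≈ 71.290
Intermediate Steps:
a(t, o) = (-4 + o)/(-1 + t) (a(t, o) = (o - 4)/(-1 + t) = (-4 + o)/(-1 + t))
K(H, T) = 2 - H*(-41 + T) (K(H, T) = 2 - (T - 41)*H = 2 - (-41 + T)*H = 2 - H*(-41 + T))
-34124/K(a(4, 18), x) = -34124/(2 + 41*((-4 + 18)/(-1 + 4)) - 1*(-4 + 18)/(-1 + 4)*144) = -34124/(2 + 41*(14/3) - 1*14/3*144) = -34124/(2 + 574/3 - 672) = -34124/(-1436/3) = -34124*(-3/1436) = 25593/359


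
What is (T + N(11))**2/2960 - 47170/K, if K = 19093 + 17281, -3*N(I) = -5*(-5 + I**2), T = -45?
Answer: 594635255/96900336 ≈ 6.1366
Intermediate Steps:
N(I) = -25/3 + 5*I**2/3 (N(I) = -(-5)*(-5 + I**2)/3 = -(25 - 5*I**2)/3 = -25/3 + 5*I**2/3)
K = 36374
(T + N(11))**2/2960 - 47170/K = (-45 + (-25/3 + (5/3)*11**2))**2/2960 - 47170/36374 = (-45 + (-25/3 + (5/3)*121))**2*(1/2960) - 47170*1/36374 = (-45 + (-25/3 + 605/3))**2*(1/2960) - 23585/18187 = (-45 + 580/3)**2*(1/2960) - 23585/18187 = (445/3)**2*(1/2960) - 23585/18187 = (198025/9)*(1/2960) - 23585/18187 = 39605/5328 - 23585/18187 = 594635255/96900336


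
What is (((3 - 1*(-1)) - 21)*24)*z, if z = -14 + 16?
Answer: -816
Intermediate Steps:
z = 2
(((3 - 1*(-1)) - 21)*24)*z = (((3 - 1*(-1)) - 21)*24)*2 = (((3 + 1) - 21)*24)*2 = ((4 - 21)*24)*2 = -17*24*2 = -408*2 = -816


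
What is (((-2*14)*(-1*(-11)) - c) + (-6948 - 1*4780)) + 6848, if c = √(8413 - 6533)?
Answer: -5188 - 2*√470 ≈ -5231.4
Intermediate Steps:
c = 2*√470 (c = √1880 = 2*√470 ≈ 43.359)
(((-2*14)*(-1*(-11)) - c) + (-6948 - 1*4780)) + 6848 = (((-2*14)*(-1*(-11)) - 2*√470) + (-6948 - 1*4780)) + 6848 = ((-28*11 - 2*√470) + (-6948 - 4780)) + 6848 = ((-308 - 2*√470) - 11728) + 6848 = (-12036 - 2*√470) + 6848 = -5188 - 2*√470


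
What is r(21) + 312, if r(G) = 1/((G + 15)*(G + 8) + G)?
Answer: 332281/1065 ≈ 312.00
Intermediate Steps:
r(G) = 1/(G + (8 + G)*(15 + G)) (r(G) = 1/((15 + G)*(8 + G) + G) = 1/((8 + G)*(15 + G) + G) = 1/(G + (8 + G)*(15 + G)))
r(21) + 312 = 1/(120 + 21² + 24*21) + 312 = 1/(120 + 441 + 504) + 312 = 1/1065 + 312 = 332281/1065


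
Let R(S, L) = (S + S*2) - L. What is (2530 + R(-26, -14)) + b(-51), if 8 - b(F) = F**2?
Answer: -127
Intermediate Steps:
b(F) = 8 - F**2
R(S, L) = -L + 3*S (R(S, L) = (S + 2*S) - L = 3*S - L = -L + 3*S)
(2530 + R(-26, -14)) + b(-51) = (2530 + (-1*(-14) + 3*(-26))) + (8 - 1*(-51)**2) = (2530 + (14 - 78)) + (8 - 1*2601) = (2530 - 64) + (8 - 2601) = 2466 - 2593 = -127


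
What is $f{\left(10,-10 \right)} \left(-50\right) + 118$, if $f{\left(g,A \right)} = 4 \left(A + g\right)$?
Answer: $118$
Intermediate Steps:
$f{\left(g,A \right)} = 4 A + 4 g$
$f{\left(10,-10 \right)} \left(-50\right) + 118 = \left(4 \left(-10\right) + 4 \cdot 10\right) \left(-50\right) + 118 = \left(-40 + 40\right) \left(-50\right) + 118 = 0 \left(-50\right) + 118 = 0 + 118 = 118$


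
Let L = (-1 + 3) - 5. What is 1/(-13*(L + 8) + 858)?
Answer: 1/793 ≈ 0.0012610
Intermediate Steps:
L = -3 (L = 2 - 5 = -3)
1/(-13*(L + 8) + 858) = 1/(-13*(-3 + 8) + 858) = 1/(-13*5 + 858) = 1/(-65 + 858) = 1/793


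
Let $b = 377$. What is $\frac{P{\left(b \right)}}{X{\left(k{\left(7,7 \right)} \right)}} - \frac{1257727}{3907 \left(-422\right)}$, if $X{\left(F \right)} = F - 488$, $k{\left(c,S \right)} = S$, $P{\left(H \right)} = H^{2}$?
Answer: $- \frac{17979291583}{61003898} \approx -294.72$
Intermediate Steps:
$X{\left(F \right)} = -488 + F$ ($X{\left(F \right)} = F - 488 = -488 + F$)
$\frac{P{\left(b \right)}}{X{\left(k{\left(7,7 \right)} \right)}} - \frac{1257727}{3907 \left(-422\right)} = \frac{377^{2}}{-488 + 7} - \frac{1257727}{3907 \left(-422\right)} = \frac{142129}{-481} - \frac{1257727}{-1648754} = 142129 \left(- \frac{1}{481}\right) - - \frac{1257727}{1648754} = - \frac{10933}{37} + \frac{1257727}{1648754} = - \frac{17979291583}{61003898}$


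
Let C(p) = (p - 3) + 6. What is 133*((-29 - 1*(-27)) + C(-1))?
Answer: 0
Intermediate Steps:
C(p) = 3 + p (C(p) = (-3 + p) + 6 = 3 + p)
133*((-29 - 1*(-27)) + C(-1)) = 133*((-29 - 1*(-27)) + (3 - 1)) = 133*((-29 + 27) + 2) = 133*(-2 + 2) = 133*0 = 0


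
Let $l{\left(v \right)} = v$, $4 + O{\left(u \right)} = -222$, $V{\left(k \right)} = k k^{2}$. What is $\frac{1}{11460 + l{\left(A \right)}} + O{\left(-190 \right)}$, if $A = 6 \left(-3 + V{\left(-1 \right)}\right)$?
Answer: $- \frac{2584535}{11436} \approx -226.0$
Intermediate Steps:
$V{\left(k \right)} = k^{3}$
$O{\left(u \right)} = -226$ ($O{\left(u \right)} = -4 - 222 = -226$)
$A = -24$ ($A = 6 \left(-3 + \left(-1\right)^{3}\right) = 6 \left(-3 - 1\right) = 6 \left(-4\right) = -24$)
$\frac{1}{11460 + l{\left(A \right)}} + O{\left(-190 \right)} = \frac{1}{11460 - 24} - 226 = \frac{1}{11436} - 226 = - \frac{2584535}{11436}$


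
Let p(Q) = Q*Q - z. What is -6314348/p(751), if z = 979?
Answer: -3157174/281511 ≈ -11.215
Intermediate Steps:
p(Q) = -979 + Q**2 (p(Q) = Q*Q - 1*979 = Q**2 - 979 = -979 + Q**2)
-6314348/p(751) = -6314348/(-979 + 751**2) = -6314348/(-979 + 564001) = -6314348/563022 = -6314348*1/563022 = -3157174/281511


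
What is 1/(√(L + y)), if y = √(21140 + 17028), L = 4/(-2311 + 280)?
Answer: √4062/(2*√(-2 + 2031*√9542)) ≈ 0.071545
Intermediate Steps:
L = -4/2031 (L = 4/(-2031) = -1/2031*4 = -4/2031 ≈ -0.0019695)
y = 2*√9542 (y = √38168 = 2*√9542 ≈ 195.37)
1/(√(L + y)) = 1/(√(-4/2031 + 2*√9542)) = (-4/2031 + 2*√9542)^(-½)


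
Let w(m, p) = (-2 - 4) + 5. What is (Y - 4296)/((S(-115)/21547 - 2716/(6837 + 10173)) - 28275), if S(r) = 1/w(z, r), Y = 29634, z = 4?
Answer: -331669415745/370116256354 ≈ -0.89612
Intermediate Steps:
w(m, p) = -1 (w(m, p) = -6 + 5 = -1)
S(r) = -1 (S(r) = 1/(-1) = -1)
(Y - 4296)/((S(-115)/21547 - 2716/(6837 + 10173)) - 28275) = (29634 - 4296)/((-1/21547 - 2716/(6837 + 10173)) - 28275) = 25338/((-1*1/21547 - 2716/17010) - 28275) = 25338/((-1/21547 - 2716*1/17010) - 28275) = 25338/((-1/21547 - 194/1215) - 28275) = 25338/(-4181333/26179605 - 28275) = 25338/(-740232512708/26179605) = 25338*(-26179605/740232512708) = -331669415745/370116256354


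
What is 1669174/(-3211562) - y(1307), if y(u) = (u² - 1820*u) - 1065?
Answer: 1078371030649/1605781 ≈ 6.7156e+5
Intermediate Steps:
y(u) = -1065 + u² - 1820*u
1669174/(-3211562) - y(1307) = 1669174/(-3211562) - (-1065 + 1307² - 1820*1307) = 1669174*(-1/3211562) - (-1065 + 1708249 - 2378740) = -834587/1605781 - 1*(-671556) = -834587/1605781 + 671556 = 1078371030649/1605781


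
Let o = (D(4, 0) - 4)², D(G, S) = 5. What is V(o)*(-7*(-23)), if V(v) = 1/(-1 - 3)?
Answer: -161/4 ≈ -40.250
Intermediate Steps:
o = 1 (o = (5 - 4)² = 1² = 1)
V(v) = -¼ (V(v) = 1/(-4) = -¼)
V(o)*(-7*(-23)) = -(-7)*(-23)/4 = -¼*161 = -161/4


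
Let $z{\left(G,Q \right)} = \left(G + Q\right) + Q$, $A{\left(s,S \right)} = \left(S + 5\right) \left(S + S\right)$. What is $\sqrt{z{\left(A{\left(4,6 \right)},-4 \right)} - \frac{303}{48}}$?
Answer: $\frac{\sqrt{1883}}{4} \approx 10.848$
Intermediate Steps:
$A{\left(s,S \right)} = 2 S \left(5 + S\right)$ ($A{\left(s,S \right)} = \left(5 + S\right) 2 S = 2 S \left(5 + S\right)$)
$z{\left(G,Q \right)} = G + 2 Q$
$\sqrt{z{\left(A{\left(4,6 \right)},-4 \right)} - \frac{303}{48}} = \sqrt{\left(2 \cdot 6 \left(5 + 6\right) + 2 \left(-4\right)\right) - \frac{303}{48}} = \sqrt{\left(2 \cdot 6 \cdot 11 - 8\right) - \frac{101}{16}} = \sqrt{\left(132 - 8\right) - \frac{101}{16}} = \sqrt{124 - \frac{101}{16}} = \sqrt{\frac{1883}{16}} = \frac{\sqrt{1883}}{4}$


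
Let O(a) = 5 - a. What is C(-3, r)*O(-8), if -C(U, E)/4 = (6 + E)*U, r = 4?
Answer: 1560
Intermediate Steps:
C(U, E) = -4*U*(6 + E) (C(U, E) = -4*(6 + E)*U = -4*U*(6 + E))
C(-3, r)*O(-8) = (-4*(-3)*(6 + 4))*(5 - 1*(-8)) = (-4*(-3)*10)*(5 + 8) = 120*13 = 1560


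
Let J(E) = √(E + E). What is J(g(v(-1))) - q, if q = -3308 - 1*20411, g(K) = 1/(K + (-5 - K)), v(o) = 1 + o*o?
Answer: 23719 + I*√10/5 ≈ 23719.0 + 0.63246*I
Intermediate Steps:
v(o) = 1 + o²
g(K) = -⅕ (g(K) = 1/(-5) = -⅕)
J(E) = √2*√E (J(E) = √(2*E) = √2*√E)
q = -23719 (q = -3308 - 20411 = -23719)
J(g(v(-1))) - q = √2*√(-⅕) - 1*(-23719) = √2*(I*√5/5) + 23719 = I*√10/5 + 23719 = 23719 + I*√10/5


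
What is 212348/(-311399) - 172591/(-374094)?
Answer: -25693447903/116492497506 ≈ -0.22056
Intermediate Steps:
212348/(-311399) - 172591/(-374094) = 212348*(-1/311399) - 172591*(-1/374094) = -212348/311399 + 172591/374094 = -25693447903/116492497506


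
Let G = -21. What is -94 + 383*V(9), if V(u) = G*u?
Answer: -72481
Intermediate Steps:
V(u) = -21*u
-94 + 383*V(9) = -94 + 383*(-21*9) = -94 + 383*(-189) = -94 - 72387 = -72481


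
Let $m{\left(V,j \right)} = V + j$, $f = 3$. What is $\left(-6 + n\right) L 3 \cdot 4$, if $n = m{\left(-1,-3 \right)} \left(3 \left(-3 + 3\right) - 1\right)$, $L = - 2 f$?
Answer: $144$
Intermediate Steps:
$L = -6$ ($L = \left(-2\right) 3 = -6$)
$n = 4$ ($n = \left(-1 - 3\right) \left(3 \left(-3 + 3\right) - 1\right) = - 4 \left(3 \cdot 0 - 1\right) = - 4 \left(0 - 1\right) = \left(-4\right) \left(-1\right) = 4$)
$\left(-6 + n\right) L 3 \cdot 4 = \left(-6 + 4\right) \left(-6\right) 3 \cdot 4 = - 2 \left(\left(-18\right) 4\right) = \left(-2\right) \left(-72\right) = 144$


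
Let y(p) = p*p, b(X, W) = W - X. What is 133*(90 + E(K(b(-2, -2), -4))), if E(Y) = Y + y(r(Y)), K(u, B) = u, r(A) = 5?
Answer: 15295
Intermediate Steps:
y(p) = p²
E(Y) = 25 + Y (E(Y) = Y + 5² = Y + 25 = 25 + Y)
133*(90 + E(K(b(-2, -2), -4))) = 133*(90 + (25 + (-2 - 1*(-2)))) = 133*(90 + (25 + (-2 + 2))) = 133*(90 + (25 + 0)) = 133*(90 + 25) = 133*115 = 15295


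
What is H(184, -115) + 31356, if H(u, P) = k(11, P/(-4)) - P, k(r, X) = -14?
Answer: 31457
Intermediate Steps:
H(u, P) = -14 - P
H(184, -115) + 31356 = (-14 - 1*(-115)) + 31356 = (-14 + 115) + 31356 = 101 + 31356 = 31457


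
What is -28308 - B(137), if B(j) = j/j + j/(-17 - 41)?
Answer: -1641785/58 ≈ -28307.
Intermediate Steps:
B(j) = 1 - j/58 (B(j) = 1 + j/(-58) = 1 + j*(-1/58) = 1 - j/58)
-28308 - B(137) = -28308 - (1 - 1/58*137) = -28308 - (1 - 137/58) = -28308 - 1*(-79/58) = -28308 + 79/58 = -1641785/58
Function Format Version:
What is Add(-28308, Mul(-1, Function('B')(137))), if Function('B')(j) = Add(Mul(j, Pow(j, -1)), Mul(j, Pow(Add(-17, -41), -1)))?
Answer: Rational(-1641785, 58) ≈ -28307.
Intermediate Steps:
Function('B')(j) = Add(1, Mul(Rational(-1, 58), j)) (Function('B')(j) = Add(1, Mul(j, Pow(-58, -1))) = Add(1, Mul(j, Rational(-1, 58))) = Add(1, Mul(Rational(-1, 58), j)))
Add(-28308, Mul(-1, Function('B')(137))) = Add(-28308, Mul(-1, Add(1, Mul(Rational(-1, 58), 137)))) = Add(-28308, Mul(-1, Add(1, Rational(-137, 58)))) = Add(-28308, Mul(-1, Rational(-79, 58))) = Add(-28308, Rational(79, 58)) = Rational(-1641785, 58)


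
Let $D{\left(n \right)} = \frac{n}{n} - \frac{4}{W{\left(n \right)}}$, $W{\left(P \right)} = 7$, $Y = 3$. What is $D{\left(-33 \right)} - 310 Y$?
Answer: $- \frac{6507}{7} \approx -929.57$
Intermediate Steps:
$D{\left(n \right)} = \frac{3}{7}$ ($D{\left(n \right)} = \frac{n}{n} - \frac{4}{7} = 1 - \frac{4}{7} = \frac{3}{7}$)
$D{\left(-33 \right)} - 310 Y = \frac{3}{7} - 310 \cdot 3 = \frac{3}{7} - 930 = - \frac{6507}{7}$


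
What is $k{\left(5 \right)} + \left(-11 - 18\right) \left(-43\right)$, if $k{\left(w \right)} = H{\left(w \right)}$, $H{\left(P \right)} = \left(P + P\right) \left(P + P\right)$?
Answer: $1347$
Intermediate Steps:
$H{\left(P \right)} = 4 P^{2}$ ($H{\left(P \right)} = 2 P 2 P = 4 P^{2}$)
$k{\left(w \right)} = 4 w^{2}$
$k{\left(5 \right)} + \left(-11 - 18\right) \left(-43\right) = 4 \cdot 5^{2} + \left(-11 - 18\right) \left(-43\right) = 4 \cdot 25 + \left(-11 - 18\right) \left(-43\right) = 100 - -1247 = 100 + 1247 = 1347$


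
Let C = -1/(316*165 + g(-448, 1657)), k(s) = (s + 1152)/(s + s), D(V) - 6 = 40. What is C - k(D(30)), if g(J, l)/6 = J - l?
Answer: -5916634/454365 ≈ -13.022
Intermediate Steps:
D(V) = 46 (D(V) = 6 + 40 = 46)
g(J, l) = -6*l + 6*J (g(J, l) = 6*(J - l) = -6*l + 6*J)
k(s) = (1152 + s)/(2*s) (k(s) = (1152 + s)/((2*s)) = (1152 + s)*(1/(2*s)) = (1152 + s)/(2*s))
C = -1/39510 (C = -1/(316*165 + (-6*1657 + 6*(-448))) = -1/(52140 + (-9942 - 2688)) = -1/(52140 - 12630) = -1/39510 ≈ -2.5310e-5)
C - k(D(30)) = -1/39510 - (1152 + 46)/(2*46) = -1/39510 - 1198/(2*46) = -1/39510 - 1*599/46 = -1/39510 - 599/46 = -5916634/454365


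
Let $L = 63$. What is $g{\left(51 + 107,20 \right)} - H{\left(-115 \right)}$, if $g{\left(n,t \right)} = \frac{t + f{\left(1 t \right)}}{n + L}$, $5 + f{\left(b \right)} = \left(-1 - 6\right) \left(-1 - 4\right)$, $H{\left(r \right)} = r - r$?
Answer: $\frac{50}{221} \approx 0.22624$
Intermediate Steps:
$H{\left(r \right)} = 0$
$f{\left(b \right)} = 30$ ($f{\left(b \right)} = -5 + \left(-1 - 6\right) \left(-1 - 4\right) = -5 - -35 = -5 + 35 = 30$)
$g{\left(n,t \right)} = \frac{30 + t}{63 + n}$ ($g{\left(n,t \right)} = \frac{t + 30}{n + 63} = \frac{30 + t}{63 + n}$)
$g{\left(51 + 107,20 \right)} - H{\left(-115 \right)} = \frac{30 + 20}{63 + \left(51 + 107\right)} - 0 = \frac{1}{63 + 158} \cdot 50 + 0 = \frac{1}{221} \cdot 50 + 0 = \frac{50}{221} + 0 = \frac{50}{221}$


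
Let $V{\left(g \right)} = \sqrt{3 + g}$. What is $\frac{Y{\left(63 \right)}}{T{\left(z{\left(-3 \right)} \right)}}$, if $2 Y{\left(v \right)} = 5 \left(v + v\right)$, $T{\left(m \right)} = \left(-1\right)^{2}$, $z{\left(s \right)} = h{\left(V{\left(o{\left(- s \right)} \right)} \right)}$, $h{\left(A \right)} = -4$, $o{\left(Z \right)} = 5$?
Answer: $315$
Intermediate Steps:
$z{\left(s \right)} = -4$
$T{\left(m \right)} = 1$
$Y{\left(v \right)} = 5 v$ ($Y{\left(v \right)} = \frac{5 \left(v + v\right)}{2} = \frac{5 \cdot 2 v}{2} = \frac{10 v}{2} = 5 v$)
$\frac{Y{\left(63 \right)}}{T{\left(z{\left(-3 \right)} \right)}} = \frac{5 \cdot 63}{1} = 315 \cdot 1 = 315$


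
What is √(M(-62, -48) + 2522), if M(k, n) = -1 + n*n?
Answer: 5*√193 ≈ 69.462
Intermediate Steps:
M(k, n) = -1 + n²
√(M(-62, -48) + 2522) = √((-1 + (-48)²) + 2522) = √((-1 + 2304) + 2522) = √(2303 + 2522) = √4825 = 5*√193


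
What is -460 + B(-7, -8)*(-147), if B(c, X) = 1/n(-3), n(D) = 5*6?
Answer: -4649/10 ≈ -464.90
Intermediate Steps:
n(D) = 30
B(c, X) = 1/30
-460 + B(-7, -8)*(-147) = -460 + (1/30)*(-147) = -460 - 49/10 = -4649/10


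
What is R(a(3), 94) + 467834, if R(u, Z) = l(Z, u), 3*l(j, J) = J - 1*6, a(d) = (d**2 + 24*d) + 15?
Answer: 467864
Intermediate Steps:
a(d) = 15 + d**2 + 24*d
l(j, J) = -2 + J/3 (l(j, J) = (J - 1*6)/3 = (J - 6)/3 = (-6 + J)/3 = -2 + J/3)
R(u, Z) = -2 + u/3
R(a(3), 94) + 467834 = (-2 + (15 + 3**2 + 24*3)/3) + 467834 = (-2 + (15 + 9 + 72)/3) + 467834 = (-2 + (1/3)*96) + 467834 = (-2 + 32) + 467834 = 30 + 467834 = 467864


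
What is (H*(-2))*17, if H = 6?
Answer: -204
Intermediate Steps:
(H*(-2))*17 = (6*(-2))*17 = -12*17 = -204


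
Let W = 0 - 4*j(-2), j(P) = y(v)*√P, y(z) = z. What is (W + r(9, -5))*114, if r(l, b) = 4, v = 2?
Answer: 456 - 912*I*√2 ≈ 456.0 - 1289.8*I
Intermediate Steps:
j(P) = 2*√P
W = -8*I*√2 (W = 0 - 8*√(-2) = 0 - 8*I*√2 = -8*I*√2 ≈ -11.314*I)
(W + r(9, -5))*114 = (-8*I*√2 + 4)*114 = (4 - 8*I*√2)*114 = 456 - 912*I*√2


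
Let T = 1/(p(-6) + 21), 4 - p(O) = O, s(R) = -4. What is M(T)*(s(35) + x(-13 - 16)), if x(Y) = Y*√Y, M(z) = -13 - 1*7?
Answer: 80 + 580*I*√29 ≈ 80.0 + 3123.4*I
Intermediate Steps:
p(O) = 4 - O
T = 1/31 (T = 1/((4 - 1*(-6)) + 21) = 1/((4 + 6) + 21) = 1/(10 + 21) = 1/31 ≈ 0.032258)
M(z) = -20 (M(z) = -13 - 7 = -20)
x(Y) = Y^(3/2)
M(T)*(s(35) + x(-13 - 16)) = -20*(-4 + (-13 - 16)^(3/2)) = -20*(-4 + (-29)^(3/2)) = -20*(-4 - 29*I*√29) = 80 + 580*I*√29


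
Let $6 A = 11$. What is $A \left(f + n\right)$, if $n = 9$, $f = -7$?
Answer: $\frac{11}{3} \approx 3.6667$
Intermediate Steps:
$A = \frac{11}{6}$ ($A = \frac{1}{6} \cdot 11 = \frac{11}{6} \approx 1.8333$)
$A \left(f + n\right) = \frac{11 \left(-7 + 9\right)}{6} = \frac{11}{6} \cdot 2 = \frac{11}{3}$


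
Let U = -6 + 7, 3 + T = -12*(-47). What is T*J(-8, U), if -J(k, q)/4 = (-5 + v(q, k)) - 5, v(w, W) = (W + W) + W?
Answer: 76296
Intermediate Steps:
T = 561 (T = -3 - 12*(-47) = -3 + 564 = 561)
v(w, W) = 3*W (v(w, W) = 2*W + W = 3*W)
U = 1
J(k, q) = 40 - 12*k (J(k, q) = -4*((-5 + 3*k) - 5) = -4*(-10 + 3*k) = 40 - 12*k)
T*J(-8, U) = 561*(40 - 12*(-8)) = 561*(40 + 96) = 561*136 = 76296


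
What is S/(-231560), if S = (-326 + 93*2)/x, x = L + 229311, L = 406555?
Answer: 1/1051722364 ≈ 9.5082e-10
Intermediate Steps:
x = 635866 (x = 406555 + 229311 = 635866)
S = -10/45419 (S = (-326 + 93*2)/635866 = (-326 + 186)*(1/635866) = -140*1/635866 = -10/45419 ≈ -0.00022017)
S/(-231560) = -10/45419/(-231560) = -10/45419*(-1/231560) = 1/1051722364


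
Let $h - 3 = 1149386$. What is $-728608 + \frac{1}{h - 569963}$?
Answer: $- \frac{422174419007}{579426} \approx -7.2861 \cdot 10^{5}$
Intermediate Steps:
$h = 1149389$ ($h = 3 + 1149386 = 1149389$)
$-728608 + \frac{1}{h - 569963} = -728608 + \frac{1}{1149389 - 569963} = -728608 + \frac{1}{579426} = - \frac{422174419007}{579426}$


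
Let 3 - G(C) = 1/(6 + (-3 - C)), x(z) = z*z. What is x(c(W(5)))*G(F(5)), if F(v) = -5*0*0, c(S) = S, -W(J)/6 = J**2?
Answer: 60000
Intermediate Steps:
W(J) = -6*J**2
x(z) = z**2
F(v) = 0 (F(v) = 0*0 = 0)
G(C) = 3 - 1/(3 - C) (G(C) = 3 - 1/(6 + (-3 - C)) = 3 - 1/(3 - C))
x(c(W(5)))*G(F(5)) = (-6*5**2)**2*((-8 + 3*0)/(-3 + 0)) = (-6*25)**2*((-8 + 0)/(-3)) = (-150)**2*(-1/3*(-8)) = 22500*(8/3) = 60000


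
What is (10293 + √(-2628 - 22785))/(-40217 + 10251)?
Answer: -10293/29966 - I*√25413/29966 ≈ -0.34349 - 0.0053198*I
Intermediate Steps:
(10293 + √(-2628 - 22785))/(-40217 + 10251) = (10293 + √(-25413))/(-29966) = (10293 + I*√25413)*(-1/29966) = -10293/29966 - I*√25413/29966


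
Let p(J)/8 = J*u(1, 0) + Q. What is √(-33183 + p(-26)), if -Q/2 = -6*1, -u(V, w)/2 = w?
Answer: I*√33087 ≈ 181.9*I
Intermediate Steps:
u(V, w) = -2*w
Q = 12 (Q = -(-12) = -2*(-6) = 12)
p(J) = 96 (p(J) = 8*(J*(-2*0) + 12) = 8*(J*0 + 12) = 8*(0 + 12) = 8*12 = 96)
√(-33183 + p(-26)) = √(-33183 + 96) = √(-33087) = I*√33087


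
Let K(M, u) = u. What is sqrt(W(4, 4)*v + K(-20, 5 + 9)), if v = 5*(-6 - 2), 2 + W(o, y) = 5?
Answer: I*sqrt(106) ≈ 10.296*I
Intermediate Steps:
W(o, y) = 3 (W(o, y) = -2 + 5 = 3)
v = -40 (v = 5*(-8) = -40)
sqrt(W(4, 4)*v + K(-20, 5 + 9)) = sqrt(3*(-40) + (5 + 9)) = sqrt(-120 + 14) = sqrt(-106) = I*sqrt(106)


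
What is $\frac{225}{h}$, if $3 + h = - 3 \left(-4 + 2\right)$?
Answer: $75$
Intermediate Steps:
$h = 3$ ($h = -3 - 3 \left(-4 + 2\right) = -3 - -6 = -3 + 6 = 3$)
$\frac{225}{h} = \frac{225}{3} = 225 \cdot \frac{1}{3} = 75$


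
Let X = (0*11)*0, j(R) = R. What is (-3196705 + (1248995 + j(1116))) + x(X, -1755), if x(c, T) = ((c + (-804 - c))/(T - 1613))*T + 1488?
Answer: -1638132007/842 ≈ -1.9455e+6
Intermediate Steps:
X = 0 (X = 0*0 = 0)
x(c, T) = 1488 - 804*T/(-1613 + T) (x(c, T) = (-804/(-1613 + T))*T + 1488 = -804*T/(-1613 + T) + 1488 = 1488 - 804*T/(-1613 + T))
(-3196705 + (1248995 + j(1116))) + x(X, -1755) = (-3196705 + (1248995 + 1116)) + 12*(-200012 + 57*(-1755))/(-1613 - 1755) = (-3196705 + 1250111) + 12*(-200012 - 100035)/(-3368) = -1946594 + 12*(-1/3368)*(-300047) = -1946594 + 900141/842 = -1638132007/842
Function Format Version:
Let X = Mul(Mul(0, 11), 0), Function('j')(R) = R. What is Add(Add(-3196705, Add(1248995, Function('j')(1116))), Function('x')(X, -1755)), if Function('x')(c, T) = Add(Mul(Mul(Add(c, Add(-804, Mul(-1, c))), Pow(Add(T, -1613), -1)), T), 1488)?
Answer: Rational(-1638132007, 842) ≈ -1.9455e+6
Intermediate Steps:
X = 0 (X = Mul(0, 0) = 0)
Function('x')(c, T) = Add(1488, Mul(-804, T, Pow(Add(-1613, T), -1))) (Function('x')(c, T) = Add(Mul(Mul(-804, Pow(Add(-1613, T), -1)), T), 1488) = Add(Mul(-804, T, Pow(Add(-1613, T), -1)), 1488) = Add(1488, Mul(-804, T, Pow(Add(-1613, T), -1))))
Add(Add(-3196705, Add(1248995, Function('j')(1116))), Function('x')(X, -1755)) = Add(Add(-3196705, Add(1248995, 1116)), Mul(12, Pow(Add(-1613, -1755), -1), Add(-200012, Mul(57, -1755)))) = Add(Add(-3196705, 1250111), Mul(12, Pow(-3368, -1), Add(-200012, -100035))) = Add(-1946594, Mul(12, Rational(-1, 3368), -300047)) = Add(-1946594, Rational(900141, 842)) = Rational(-1638132007, 842)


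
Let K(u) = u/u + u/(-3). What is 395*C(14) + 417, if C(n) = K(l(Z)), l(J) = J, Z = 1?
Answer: 2041/3 ≈ 680.33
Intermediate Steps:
K(u) = 1 - u/3 (K(u) = 1 + u*(-⅓) = 1 - u/3)
C(n) = ⅔ (C(n) = 1 - ⅓*1 = 1 - ⅓ = ⅔)
395*C(14) + 417 = 395*(⅔) + 417 = 790/3 + 417 = 2041/3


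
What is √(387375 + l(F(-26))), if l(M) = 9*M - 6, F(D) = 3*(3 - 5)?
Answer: 3*√43035 ≈ 622.35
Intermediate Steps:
F(D) = -6 (F(D) = 3*(-2) = -6)
l(M) = -6 + 9*M
√(387375 + l(F(-26))) = √(387375 + (-6 + 9*(-6))) = √(387375 + (-6 - 54)) = √(387375 - 60) = √387315 = 3*√43035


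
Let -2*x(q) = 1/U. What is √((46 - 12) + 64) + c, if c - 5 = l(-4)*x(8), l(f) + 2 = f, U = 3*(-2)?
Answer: 9/2 + 7*√2 ≈ 14.399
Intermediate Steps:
U = -6
l(f) = -2 + f
x(q) = 1/12 (x(q) = -½/(-6) = -½*(-⅙) = 1/12)
c = 9/2 (c = 5 + (-2 - 4)*(1/12) = 5 - 6*1/12 = 5 - ½ = 9/2 ≈ 4.5000)
√((46 - 12) + 64) + c = √((46 - 12) + 64) + 9/2 = √(34 + 64) + 9/2 = √98 + 9/2 = 7*√2 + 9/2 = 9/2 + 7*√2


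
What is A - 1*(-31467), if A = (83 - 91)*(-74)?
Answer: 32059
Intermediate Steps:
A = 592 (A = -8*(-74) = 592)
A - 1*(-31467) = 592 - 1*(-31467) = 592 + 31467 = 32059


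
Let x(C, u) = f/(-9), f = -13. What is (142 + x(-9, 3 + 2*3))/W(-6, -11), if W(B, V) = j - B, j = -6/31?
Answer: 40021/1620 ≈ 24.704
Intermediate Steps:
j = -6/31 (j = -6*1/31 = -6/31 ≈ -0.19355)
W(B, V) = -6/31 - B
x(C, u) = 13/9 (x(C, u) = -13/(-9) = -13*(-1/9) = 13/9)
(142 + x(-9, 3 + 2*3))/W(-6, -11) = (142 + 13/9)/(-6/31 - 1*(-6)) = 1291/(9*(-6/31 + 6)) = 1291/(9*(180/31)) = (1291/9)*(31/180) = 40021/1620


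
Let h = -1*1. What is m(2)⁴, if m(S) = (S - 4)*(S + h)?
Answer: 16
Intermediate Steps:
h = -1
m(S) = (-1 + S)*(-4 + S) (m(S) = (S - 4)*(S - 1) = (-4 + S)*(-1 + S) = (-1 + S)*(-4 + S))
m(2)⁴ = (4 + 2² - 5*2)⁴ = (4 + 4 - 10)⁴ = (-2)⁴ = 16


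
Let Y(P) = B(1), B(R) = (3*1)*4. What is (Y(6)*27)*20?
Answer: 6480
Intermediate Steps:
B(R) = 12 (B(R) = 3*4 = 12)
Y(P) = 12
(Y(6)*27)*20 = (12*27)*20 = 324*20 = 6480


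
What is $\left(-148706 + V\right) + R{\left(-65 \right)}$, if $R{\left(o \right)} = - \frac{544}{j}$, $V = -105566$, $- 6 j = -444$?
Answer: $- \frac{9408336}{37} \approx -2.5428 \cdot 10^{5}$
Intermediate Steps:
$j = 74$ ($j = \left(- \frac{1}{6}\right) \left(-444\right) = 74$)
$R{\left(o \right)} = - \frac{272}{37}$ ($R{\left(o \right)} = - \frac{544}{74} = \left(-544\right) \frac{1}{74} = - \frac{272}{37}$)
$\left(-148706 + V\right) + R{\left(-65 \right)} = \left(-148706 - 105566\right) - \frac{272}{37} = -254272 - \frac{272}{37} = - \frac{9408336}{37}$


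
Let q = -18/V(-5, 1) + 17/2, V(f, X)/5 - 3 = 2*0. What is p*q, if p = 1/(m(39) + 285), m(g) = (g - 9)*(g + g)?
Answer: 73/26250 ≈ 0.0027810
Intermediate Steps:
V(f, X) = 15 (V(f, X) = 15 + 5*(2*0) = 15 + 5*0 = 15 + 0 = 15)
m(g) = 2*g*(-9 + g) (m(g) = (-9 + g)*(2*g) = 2*g*(-9 + g))
q = 73/10 (q = -18/15 + 17/2 = -18*1/15 + 17*(½) = -6/5 + 17/2 = 73/10 ≈ 7.3000)
p = 1/2625 (p = 1/(2*39*(-9 + 39) + 285) = 1/(2*39*30 + 285) = 1/(2340 + 285) = 1/2625 ≈ 0.00038095)
p*q = (1/2625)*(73/10) = 73/26250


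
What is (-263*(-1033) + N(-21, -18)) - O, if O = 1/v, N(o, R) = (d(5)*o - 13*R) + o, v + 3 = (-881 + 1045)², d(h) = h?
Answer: 7309167790/26893 ≈ 2.7179e+5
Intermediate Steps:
v = 26893 (v = -3 + (-881 + 1045)² = -3 + 164² = -3 + 26896 = 26893)
N(o, R) = -13*R + 6*o (N(o, R) = (5*o - 13*R) + o = (-13*R + 5*o) + o = -13*R + 6*o)
O = 1/26893 ≈ 3.7184e-5
(-263*(-1033) + N(-21, -18)) - O = (-263*(-1033) + (-13*(-18) + 6*(-21))) - 1*1/26893 = (271679 + (234 - 126)) - 1/26893 = (271679 + 108) - 1/26893 = 271787 - 1/26893 = 7309167790/26893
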